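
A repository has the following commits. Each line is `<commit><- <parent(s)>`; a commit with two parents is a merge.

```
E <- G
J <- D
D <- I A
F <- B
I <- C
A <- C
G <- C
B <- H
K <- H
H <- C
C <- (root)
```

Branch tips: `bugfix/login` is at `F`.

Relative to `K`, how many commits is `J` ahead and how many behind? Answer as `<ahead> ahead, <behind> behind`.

4 ahead, 2 behind

Reachable from J: {A, C, D, I, J}.
Reachable from K: {C, H, K}.
Only in J's history (ahead): {A, D, I, J} — 4.
Only in K's history (behind): {H, K} — 2.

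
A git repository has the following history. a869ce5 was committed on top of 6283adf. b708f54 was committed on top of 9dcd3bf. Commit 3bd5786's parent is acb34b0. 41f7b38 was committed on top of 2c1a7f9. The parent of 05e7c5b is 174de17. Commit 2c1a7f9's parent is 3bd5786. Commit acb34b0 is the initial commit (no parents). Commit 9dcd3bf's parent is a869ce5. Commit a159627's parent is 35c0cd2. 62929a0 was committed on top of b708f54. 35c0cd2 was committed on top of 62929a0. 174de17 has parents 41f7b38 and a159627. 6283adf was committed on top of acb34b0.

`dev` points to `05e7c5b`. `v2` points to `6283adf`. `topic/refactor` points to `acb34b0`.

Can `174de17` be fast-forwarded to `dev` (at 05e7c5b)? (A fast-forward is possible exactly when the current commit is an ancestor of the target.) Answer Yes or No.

Yes

A fast-forward from 174de17 to 05e7c5b is possible iff 174de17 is an ancestor of 05e7c5b.
Ancestors of 05e7c5b: {05e7c5b, 174de17, 2c1a7f9, 35c0cd2, 3bd5786, 41f7b38, 6283adf, 62929a0, 9dcd3bf, a159627, a869ce5, acb34b0, b708f54}.
174de17 is among them, so fast-forward is possible.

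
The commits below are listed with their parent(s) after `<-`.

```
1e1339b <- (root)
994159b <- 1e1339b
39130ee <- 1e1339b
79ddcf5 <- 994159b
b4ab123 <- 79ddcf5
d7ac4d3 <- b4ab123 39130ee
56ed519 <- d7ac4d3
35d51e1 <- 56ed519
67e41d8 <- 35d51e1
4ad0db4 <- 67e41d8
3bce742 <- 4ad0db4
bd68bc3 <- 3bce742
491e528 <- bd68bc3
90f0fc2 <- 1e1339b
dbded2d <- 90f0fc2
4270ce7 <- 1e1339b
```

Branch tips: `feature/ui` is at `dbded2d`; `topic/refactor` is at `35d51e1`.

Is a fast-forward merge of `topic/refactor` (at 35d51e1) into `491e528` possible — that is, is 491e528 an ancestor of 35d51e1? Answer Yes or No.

A fast-forward from 491e528 to 35d51e1 is possible iff 491e528 is an ancestor of 35d51e1.
Ancestors of 35d51e1: {1e1339b, 35d51e1, 39130ee, 56ed519, 79ddcf5, 994159b, b4ab123, d7ac4d3}.
491e528 is not among them, so fast-forward is not possible.

No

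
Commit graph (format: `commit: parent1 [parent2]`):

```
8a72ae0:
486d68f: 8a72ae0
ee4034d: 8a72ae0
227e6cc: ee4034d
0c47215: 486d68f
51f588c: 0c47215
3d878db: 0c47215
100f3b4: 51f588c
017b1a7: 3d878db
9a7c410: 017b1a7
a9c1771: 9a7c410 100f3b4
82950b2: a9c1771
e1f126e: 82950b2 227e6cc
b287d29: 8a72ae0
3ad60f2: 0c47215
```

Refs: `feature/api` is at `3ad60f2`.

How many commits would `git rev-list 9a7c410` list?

Walking parent pointers from 9a7c410: reachable set = {017b1a7, 0c47215, 3d878db, 486d68f, 8a72ae0, 9a7c410}.
That is 6 commits.

6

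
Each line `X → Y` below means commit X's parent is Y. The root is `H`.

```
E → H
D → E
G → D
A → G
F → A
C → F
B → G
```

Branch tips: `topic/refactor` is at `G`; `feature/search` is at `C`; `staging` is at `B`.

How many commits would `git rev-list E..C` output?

5

Reachable from C: {A, C, D, E, F, G, H}.
Reachable from E: {E, H}.
In C's history but not E's: {A, C, D, F, G} — 5 commits.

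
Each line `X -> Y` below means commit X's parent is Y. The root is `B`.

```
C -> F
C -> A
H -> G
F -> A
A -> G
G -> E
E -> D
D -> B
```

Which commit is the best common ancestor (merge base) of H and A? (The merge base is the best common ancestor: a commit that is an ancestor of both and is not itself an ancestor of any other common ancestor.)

Ancestors of H: {B, D, E, G, H}.
Ancestors of A: {A, B, D, E, G}.
Common ancestors: {B, D, E, G}.
Among these, G is not an ancestor of any other common ancestor — it is the merge base.

G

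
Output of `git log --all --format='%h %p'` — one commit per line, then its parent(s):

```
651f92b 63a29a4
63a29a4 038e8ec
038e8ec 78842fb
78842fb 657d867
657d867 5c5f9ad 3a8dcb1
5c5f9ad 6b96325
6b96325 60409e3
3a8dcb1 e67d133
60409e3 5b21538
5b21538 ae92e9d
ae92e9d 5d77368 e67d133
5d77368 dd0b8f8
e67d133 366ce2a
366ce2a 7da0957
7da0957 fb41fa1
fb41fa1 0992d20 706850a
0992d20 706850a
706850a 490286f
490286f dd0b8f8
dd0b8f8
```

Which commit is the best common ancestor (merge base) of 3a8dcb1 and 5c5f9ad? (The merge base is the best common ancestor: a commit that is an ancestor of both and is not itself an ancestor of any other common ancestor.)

Ancestors of 3a8dcb1: {0992d20, 366ce2a, 3a8dcb1, 490286f, 706850a, 7da0957, dd0b8f8, e67d133, fb41fa1}.
Ancestors of 5c5f9ad: {0992d20, 366ce2a, 490286f, 5b21538, 5c5f9ad, 5d77368, 60409e3, 6b96325, 706850a, 7da0957, ae92e9d, dd0b8f8, e67d133, fb41fa1}.
Common ancestors: {0992d20, 366ce2a, 490286f, 706850a, 7da0957, dd0b8f8, e67d133, fb41fa1}.
Among these, e67d133 is not an ancestor of any other common ancestor — it is the merge base.

e67d133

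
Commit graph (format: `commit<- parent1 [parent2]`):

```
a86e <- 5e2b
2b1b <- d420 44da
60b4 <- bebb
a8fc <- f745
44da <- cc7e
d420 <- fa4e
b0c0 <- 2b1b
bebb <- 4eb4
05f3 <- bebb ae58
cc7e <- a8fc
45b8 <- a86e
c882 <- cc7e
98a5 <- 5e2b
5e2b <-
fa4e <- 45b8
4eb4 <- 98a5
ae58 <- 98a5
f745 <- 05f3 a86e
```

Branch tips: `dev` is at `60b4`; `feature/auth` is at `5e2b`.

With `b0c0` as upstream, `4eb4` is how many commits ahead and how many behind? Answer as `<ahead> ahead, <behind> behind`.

0 ahead, 13 behind

Reachable from 4eb4: {4eb4, 5e2b, 98a5}.
Reachable from b0c0: {05f3, 2b1b, 44da, 45b8, 4eb4, 5e2b, 98a5, a86e, a8fc, ae58, b0c0, bebb, cc7e, d420, f745, fa4e}.
Only in 4eb4's history (ahead): {} — 0.
Only in b0c0's history (behind): {05f3, 2b1b, 44da, 45b8, a86e, a8fc, ae58, b0c0, bebb, cc7e, d420, f745, fa4e} — 13.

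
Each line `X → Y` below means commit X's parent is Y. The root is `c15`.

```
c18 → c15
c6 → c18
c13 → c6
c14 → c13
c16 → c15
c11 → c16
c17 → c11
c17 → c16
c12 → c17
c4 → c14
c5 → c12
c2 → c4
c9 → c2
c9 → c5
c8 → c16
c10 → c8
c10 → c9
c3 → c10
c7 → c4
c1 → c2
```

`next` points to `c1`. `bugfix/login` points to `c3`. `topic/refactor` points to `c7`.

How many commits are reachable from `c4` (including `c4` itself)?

6

Walking parent pointers from c4: reachable set = {c13, c14, c15, c18, c4, c6}.
That is 6 commits.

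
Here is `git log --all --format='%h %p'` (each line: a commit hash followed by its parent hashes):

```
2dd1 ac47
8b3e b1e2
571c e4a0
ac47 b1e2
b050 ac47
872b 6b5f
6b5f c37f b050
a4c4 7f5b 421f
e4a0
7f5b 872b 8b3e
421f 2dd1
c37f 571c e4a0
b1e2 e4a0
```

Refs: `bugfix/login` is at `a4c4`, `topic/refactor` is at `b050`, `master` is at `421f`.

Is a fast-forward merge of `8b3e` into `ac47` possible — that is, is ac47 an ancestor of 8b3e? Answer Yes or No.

A fast-forward from ac47 to 8b3e is possible iff ac47 is an ancestor of 8b3e.
Ancestors of 8b3e: {8b3e, b1e2, e4a0}.
ac47 is not among them, so fast-forward is not possible.

No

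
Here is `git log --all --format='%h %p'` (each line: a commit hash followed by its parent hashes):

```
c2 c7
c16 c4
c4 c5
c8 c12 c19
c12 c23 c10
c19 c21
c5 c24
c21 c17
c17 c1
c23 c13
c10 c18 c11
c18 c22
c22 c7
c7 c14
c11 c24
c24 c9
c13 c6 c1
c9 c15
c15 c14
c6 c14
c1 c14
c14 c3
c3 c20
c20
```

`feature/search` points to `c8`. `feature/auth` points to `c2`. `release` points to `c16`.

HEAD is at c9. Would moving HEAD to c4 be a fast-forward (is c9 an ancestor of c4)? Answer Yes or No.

A fast-forward from c9 to c4 is possible iff c9 is an ancestor of c4.
Ancestors of c4: {c14, c15, c20, c24, c3, c4, c5, c9}.
c9 is among them, so fast-forward is possible.

Yes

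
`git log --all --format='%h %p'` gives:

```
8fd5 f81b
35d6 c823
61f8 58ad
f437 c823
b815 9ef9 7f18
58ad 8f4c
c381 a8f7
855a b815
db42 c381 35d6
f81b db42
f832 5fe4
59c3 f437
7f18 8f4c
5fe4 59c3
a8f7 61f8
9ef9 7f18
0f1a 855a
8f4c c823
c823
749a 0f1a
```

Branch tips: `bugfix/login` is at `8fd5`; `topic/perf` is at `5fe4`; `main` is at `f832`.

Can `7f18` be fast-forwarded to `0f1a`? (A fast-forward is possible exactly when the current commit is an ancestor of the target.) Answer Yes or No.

Yes

A fast-forward from 7f18 to 0f1a is possible iff 7f18 is an ancestor of 0f1a.
Ancestors of 0f1a: {0f1a, 7f18, 855a, 8f4c, 9ef9, b815, c823}.
7f18 is among them, so fast-forward is possible.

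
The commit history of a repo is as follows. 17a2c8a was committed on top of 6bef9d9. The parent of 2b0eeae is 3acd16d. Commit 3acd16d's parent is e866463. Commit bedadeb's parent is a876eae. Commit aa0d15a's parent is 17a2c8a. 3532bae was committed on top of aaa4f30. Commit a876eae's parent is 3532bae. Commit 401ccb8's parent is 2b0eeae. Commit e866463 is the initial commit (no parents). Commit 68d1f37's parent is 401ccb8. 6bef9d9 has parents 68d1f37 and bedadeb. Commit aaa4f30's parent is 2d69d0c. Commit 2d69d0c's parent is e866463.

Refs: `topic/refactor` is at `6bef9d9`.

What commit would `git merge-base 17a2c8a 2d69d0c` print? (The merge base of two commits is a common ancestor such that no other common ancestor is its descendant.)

2d69d0c

Ancestors of 17a2c8a: {17a2c8a, 2b0eeae, 2d69d0c, 3532bae, 3acd16d, 401ccb8, 68d1f37, 6bef9d9, a876eae, aaa4f30, bedadeb, e866463}.
Ancestors of 2d69d0c: {2d69d0c, e866463}.
Common ancestors: {2d69d0c, e866463}.
Among these, 2d69d0c is not an ancestor of any other common ancestor — it is the merge base.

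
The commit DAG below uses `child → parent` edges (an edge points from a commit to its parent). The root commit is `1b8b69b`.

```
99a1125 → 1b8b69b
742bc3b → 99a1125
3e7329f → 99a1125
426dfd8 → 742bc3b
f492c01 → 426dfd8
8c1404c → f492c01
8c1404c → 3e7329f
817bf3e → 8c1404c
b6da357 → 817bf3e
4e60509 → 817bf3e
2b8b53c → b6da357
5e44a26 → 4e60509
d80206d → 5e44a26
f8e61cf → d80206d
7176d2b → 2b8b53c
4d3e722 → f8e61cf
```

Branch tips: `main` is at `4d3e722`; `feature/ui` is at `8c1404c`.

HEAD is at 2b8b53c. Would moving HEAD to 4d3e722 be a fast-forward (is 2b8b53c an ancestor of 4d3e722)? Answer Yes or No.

No

A fast-forward from 2b8b53c to 4d3e722 is possible iff 2b8b53c is an ancestor of 4d3e722.
Ancestors of 4d3e722: {1b8b69b, 3e7329f, 426dfd8, 4d3e722, 4e60509, 5e44a26, 742bc3b, 817bf3e, 8c1404c, 99a1125, d80206d, f492c01, f8e61cf}.
2b8b53c is not among them, so fast-forward is not possible.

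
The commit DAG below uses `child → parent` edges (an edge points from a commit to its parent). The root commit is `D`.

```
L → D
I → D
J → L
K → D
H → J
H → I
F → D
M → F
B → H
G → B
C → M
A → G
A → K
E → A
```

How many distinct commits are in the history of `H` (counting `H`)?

Walking parent pointers from H: reachable set = {D, H, I, J, L}.
That is 5 commits.

5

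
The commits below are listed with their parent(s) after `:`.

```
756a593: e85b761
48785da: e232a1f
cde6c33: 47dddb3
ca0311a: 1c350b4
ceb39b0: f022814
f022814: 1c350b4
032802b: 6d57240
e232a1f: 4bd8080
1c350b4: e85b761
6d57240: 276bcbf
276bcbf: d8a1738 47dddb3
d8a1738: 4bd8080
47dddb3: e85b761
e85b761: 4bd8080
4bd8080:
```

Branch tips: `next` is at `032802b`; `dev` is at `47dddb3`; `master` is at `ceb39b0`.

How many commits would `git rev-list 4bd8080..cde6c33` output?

Reachable from cde6c33: {47dddb3, 4bd8080, cde6c33, e85b761}.
Reachable from 4bd8080: {4bd8080}.
In cde6c33's history but not 4bd8080's: {47dddb3, cde6c33, e85b761} — 3 commits.

3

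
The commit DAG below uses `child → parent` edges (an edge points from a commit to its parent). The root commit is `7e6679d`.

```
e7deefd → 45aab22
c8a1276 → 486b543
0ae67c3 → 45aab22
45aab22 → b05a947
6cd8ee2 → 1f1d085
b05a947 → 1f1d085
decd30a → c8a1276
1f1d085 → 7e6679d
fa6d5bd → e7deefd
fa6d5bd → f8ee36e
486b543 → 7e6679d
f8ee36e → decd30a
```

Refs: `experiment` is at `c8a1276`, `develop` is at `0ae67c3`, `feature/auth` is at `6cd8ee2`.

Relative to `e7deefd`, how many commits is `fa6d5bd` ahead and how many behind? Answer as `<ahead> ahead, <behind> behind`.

5 ahead, 0 behind

Reachable from fa6d5bd: {1f1d085, 45aab22, 486b543, 7e6679d, b05a947, c8a1276, decd30a, e7deefd, f8ee36e, fa6d5bd}.
Reachable from e7deefd: {1f1d085, 45aab22, 7e6679d, b05a947, e7deefd}.
Only in fa6d5bd's history (ahead): {486b543, c8a1276, decd30a, f8ee36e, fa6d5bd} — 5.
Only in e7deefd's history (behind): {} — 0.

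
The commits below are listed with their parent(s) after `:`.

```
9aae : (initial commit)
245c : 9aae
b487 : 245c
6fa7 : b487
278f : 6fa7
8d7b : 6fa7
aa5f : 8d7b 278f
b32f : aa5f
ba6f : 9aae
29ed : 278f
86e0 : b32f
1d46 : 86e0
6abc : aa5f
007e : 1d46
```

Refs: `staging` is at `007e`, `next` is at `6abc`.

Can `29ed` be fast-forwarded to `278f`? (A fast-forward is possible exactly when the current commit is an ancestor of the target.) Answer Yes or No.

A fast-forward from 29ed to 278f is possible iff 29ed is an ancestor of 278f.
Ancestors of 278f: {245c, 278f, 6fa7, 9aae, b487}.
29ed is not among them, so fast-forward is not possible.

No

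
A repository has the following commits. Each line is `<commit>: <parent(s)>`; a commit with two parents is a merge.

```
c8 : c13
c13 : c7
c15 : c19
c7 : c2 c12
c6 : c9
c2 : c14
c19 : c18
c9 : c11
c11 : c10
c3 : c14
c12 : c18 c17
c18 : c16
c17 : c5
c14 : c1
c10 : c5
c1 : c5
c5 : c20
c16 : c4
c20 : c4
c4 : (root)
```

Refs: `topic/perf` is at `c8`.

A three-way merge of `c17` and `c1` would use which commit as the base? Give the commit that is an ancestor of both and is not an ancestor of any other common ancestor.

c5

Ancestors of c17: {c17, c20, c4, c5}.
Ancestors of c1: {c1, c20, c4, c5}.
Common ancestors: {c20, c4, c5}.
Among these, c5 is not an ancestor of any other common ancestor — it is the merge base.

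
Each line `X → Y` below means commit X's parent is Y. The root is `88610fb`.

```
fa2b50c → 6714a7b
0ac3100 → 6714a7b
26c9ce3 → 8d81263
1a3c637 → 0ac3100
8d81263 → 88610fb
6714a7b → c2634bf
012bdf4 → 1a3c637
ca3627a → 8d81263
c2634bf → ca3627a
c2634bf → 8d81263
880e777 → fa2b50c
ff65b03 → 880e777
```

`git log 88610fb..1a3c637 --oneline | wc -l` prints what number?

6

Reachable from 1a3c637: {0ac3100, 1a3c637, 6714a7b, 88610fb, 8d81263, c2634bf, ca3627a}.
Reachable from 88610fb: {88610fb}.
In 1a3c637's history but not 88610fb's: {0ac3100, 1a3c637, 6714a7b, 8d81263, c2634bf, ca3627a} — 6 commits.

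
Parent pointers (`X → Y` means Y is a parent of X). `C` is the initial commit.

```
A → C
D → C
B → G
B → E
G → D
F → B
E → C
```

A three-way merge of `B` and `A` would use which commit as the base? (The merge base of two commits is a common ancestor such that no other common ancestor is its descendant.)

C

Ancestors of B: {B, C, D, E, G}.
Ancestors of A: {A, C}.
Common ancestors: {C}.
The only common ancestor is C, so it is the merge base.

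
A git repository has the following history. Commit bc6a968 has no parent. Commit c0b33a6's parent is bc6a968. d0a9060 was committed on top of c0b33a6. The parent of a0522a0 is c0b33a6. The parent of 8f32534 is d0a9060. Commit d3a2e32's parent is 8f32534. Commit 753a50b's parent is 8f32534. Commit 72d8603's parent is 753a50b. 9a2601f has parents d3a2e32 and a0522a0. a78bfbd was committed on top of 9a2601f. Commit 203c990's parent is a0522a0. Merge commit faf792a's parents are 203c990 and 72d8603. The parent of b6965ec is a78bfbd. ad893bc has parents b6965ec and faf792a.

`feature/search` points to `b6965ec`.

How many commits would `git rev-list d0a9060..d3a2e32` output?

Reachable from d3a2e32: {8f32534, bc6a968, c0b33a6, d0a9060, d3a2e32}.
Reachable from d0a9060: {bc6a968, c0b33a6, d0a9060}.
In d3a2e32's history but not d0a9060's: {8f32534, d3a2e32} — 2 commits.

2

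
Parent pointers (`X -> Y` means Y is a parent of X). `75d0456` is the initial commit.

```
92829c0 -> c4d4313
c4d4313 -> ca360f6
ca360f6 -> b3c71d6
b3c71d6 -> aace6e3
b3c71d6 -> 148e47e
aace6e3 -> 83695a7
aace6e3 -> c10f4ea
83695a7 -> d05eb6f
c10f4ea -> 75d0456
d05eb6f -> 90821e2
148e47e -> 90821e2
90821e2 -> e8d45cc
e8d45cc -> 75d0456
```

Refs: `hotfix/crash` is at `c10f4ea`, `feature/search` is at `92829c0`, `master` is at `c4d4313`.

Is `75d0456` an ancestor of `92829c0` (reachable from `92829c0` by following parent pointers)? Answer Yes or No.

Yes

Ancestors of 92829c0 (commits reachable by following parents): {148e47e, 75d0456, 83695a7, 90821e2, 92829c0, aace6e3, b3c71d6, c10f4ea, c4d4313, ca360f6, d05eb6f, e8d45cc}.
75d0456 is in that set, so it is an ancestor of 92829c0.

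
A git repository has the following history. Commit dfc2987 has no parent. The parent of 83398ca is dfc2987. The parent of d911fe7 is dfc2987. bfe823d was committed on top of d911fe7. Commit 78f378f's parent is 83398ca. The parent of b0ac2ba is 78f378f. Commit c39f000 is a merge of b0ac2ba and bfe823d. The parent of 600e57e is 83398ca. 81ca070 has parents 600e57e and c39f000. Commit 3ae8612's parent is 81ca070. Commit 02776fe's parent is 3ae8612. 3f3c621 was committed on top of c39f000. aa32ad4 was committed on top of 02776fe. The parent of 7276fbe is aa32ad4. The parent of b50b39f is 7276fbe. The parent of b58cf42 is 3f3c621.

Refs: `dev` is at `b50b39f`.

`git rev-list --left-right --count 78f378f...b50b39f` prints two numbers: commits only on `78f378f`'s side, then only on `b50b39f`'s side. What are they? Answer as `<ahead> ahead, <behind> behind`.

0 ahead, 11 behind

Reachable from 78f378f: {78f378f, 83398ca, dfc2987}.
Reachable from b50b39f: {02776fe, 3ae8612, 600e57e, 7276fbe, 78f378f, 81ca070, 83398ca, aa32ad4, b0ac2ba, b50b39f, bfe823d, c39f000, d911fe7, dfc2987}.
Only in 78f378f's history (ahead): {} — 0.
Only in b50b39f's history (behind): {02776fe, 3ae8612, 600e57e, 7276fbe, 81ca070, aa32ad4, b0ac2ba, b50b39f, bfe823d, c39f000, d911fe7} — 11.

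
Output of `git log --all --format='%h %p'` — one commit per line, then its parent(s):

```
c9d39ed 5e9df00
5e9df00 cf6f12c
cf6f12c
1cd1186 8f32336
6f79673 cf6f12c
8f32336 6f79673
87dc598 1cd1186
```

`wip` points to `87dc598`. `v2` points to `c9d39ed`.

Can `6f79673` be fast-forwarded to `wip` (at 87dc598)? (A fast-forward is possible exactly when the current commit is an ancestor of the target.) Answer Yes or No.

Yes

A fast-forward from 6f79673 to 87dc598 is possible iff 6f79673 is an ancestor of 87dc598.
Ancestors of 87dc598: {1cd1186, 6f79673, 87dc598, 8f32336, cf6f12c}.
6f79673 is among them, so fast-forward is possible.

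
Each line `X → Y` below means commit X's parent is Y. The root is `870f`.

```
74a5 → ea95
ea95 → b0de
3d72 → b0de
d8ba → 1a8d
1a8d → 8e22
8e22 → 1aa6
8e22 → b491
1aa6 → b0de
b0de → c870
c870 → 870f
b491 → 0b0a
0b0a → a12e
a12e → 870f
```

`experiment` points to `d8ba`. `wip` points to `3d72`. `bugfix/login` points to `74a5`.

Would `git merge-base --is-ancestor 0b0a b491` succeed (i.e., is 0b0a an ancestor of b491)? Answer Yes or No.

Ancestors of b491 (commits reachable by following parents): {0b0a, 870f, a12e, b491}.
0b0a is in that set, so it is an ancestor of b491.

Yes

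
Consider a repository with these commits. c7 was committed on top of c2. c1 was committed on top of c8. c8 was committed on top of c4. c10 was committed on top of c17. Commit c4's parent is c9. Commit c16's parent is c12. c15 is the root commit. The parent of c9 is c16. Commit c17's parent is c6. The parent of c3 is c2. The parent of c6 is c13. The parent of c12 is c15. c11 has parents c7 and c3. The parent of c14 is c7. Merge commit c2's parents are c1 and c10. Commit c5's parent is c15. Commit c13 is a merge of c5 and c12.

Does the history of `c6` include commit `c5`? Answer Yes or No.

Yes

Ancestors of c6 (commits reachable by following parents): {c12, c13, c15, c5, c6}.
c5 is in that set, so it is an ancestor of c6.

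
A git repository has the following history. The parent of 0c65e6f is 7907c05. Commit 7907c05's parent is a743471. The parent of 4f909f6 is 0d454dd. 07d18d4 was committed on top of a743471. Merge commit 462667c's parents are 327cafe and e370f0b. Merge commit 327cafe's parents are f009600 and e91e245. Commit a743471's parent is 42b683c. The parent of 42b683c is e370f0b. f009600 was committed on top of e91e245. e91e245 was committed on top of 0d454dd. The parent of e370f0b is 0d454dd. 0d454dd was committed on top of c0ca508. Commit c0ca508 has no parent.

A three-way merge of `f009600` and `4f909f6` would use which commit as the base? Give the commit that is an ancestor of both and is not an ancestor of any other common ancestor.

Ancestors of f009600: {0d454dd, c0ca508, e91e245, f009600}.
Ancestors of 4f909f6: {0d454dd, 4f909f6, c0ca508}.
Common ancestors: {0d454dd, c0ca508}.
Among these, 0d454dd is not an ancestor of any other common ancestor — it is the merge base.

0d454dd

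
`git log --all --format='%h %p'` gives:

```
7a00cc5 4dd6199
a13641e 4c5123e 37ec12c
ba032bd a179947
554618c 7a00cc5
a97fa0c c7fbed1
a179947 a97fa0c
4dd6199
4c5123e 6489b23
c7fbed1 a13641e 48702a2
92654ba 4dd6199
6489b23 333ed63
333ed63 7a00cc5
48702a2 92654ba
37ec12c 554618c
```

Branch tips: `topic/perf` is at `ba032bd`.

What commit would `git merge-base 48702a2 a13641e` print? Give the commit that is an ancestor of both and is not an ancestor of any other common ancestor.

4dd6199

Ancestors of 48702a2: {48702a2, 4dd6199, 92654ba}.
Ancestors of a13641e: {333ed63, 37ec12c, 4c5123e, 4dd6199, 554618c, 6489b23, 7a00cc5, a13641e}.
Common ancestors: {4dd6199}.
The only common ancestor is 4dd6199, so it is the merge base.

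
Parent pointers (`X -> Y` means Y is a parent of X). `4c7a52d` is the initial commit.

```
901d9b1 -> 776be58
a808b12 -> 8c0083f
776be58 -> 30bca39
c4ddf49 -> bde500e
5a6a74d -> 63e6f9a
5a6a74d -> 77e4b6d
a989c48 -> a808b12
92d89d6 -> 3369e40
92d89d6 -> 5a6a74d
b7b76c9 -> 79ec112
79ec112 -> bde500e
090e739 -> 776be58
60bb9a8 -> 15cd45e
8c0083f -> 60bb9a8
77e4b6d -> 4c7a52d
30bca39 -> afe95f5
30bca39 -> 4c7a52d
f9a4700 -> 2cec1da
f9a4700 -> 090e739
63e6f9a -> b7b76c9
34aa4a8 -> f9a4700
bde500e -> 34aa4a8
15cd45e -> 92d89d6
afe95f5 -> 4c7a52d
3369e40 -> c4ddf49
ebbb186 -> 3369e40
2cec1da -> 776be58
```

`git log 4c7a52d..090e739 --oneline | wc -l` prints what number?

4

Reachable from 090e739: {090e739, 30bca39, 4c7a52d, 776be58, afe95f5}.
Reachable from 4c7a52d: {4c7a52d}.
In 090e739's history but not 4c7a52d's: {090e739, 30bca39, 776be58, afe95f5} — 4 commits.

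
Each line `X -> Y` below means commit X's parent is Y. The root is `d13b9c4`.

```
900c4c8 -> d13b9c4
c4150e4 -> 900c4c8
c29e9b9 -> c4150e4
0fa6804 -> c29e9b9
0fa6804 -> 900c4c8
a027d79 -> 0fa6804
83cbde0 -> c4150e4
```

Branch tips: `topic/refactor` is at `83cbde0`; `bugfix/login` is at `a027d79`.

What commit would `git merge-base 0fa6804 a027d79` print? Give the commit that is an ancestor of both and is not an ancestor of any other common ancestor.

Ancestors of 0fa6804: {0fa6804, 900c4c8, c29e9b9, c4150e4, d13b9c4}.
Ancestors of a027d79: {0fa6804, 900c4c8, a027d79, c29e9b9, c4150e4, d13b9c4}.
Common ancestors: {0fa6804, 900c4c8, c29e9b9, c4150e4, d13b9c4}.
Among these, 0fa6804 is not an ancestor of any other common ancestor — it is the merge base.

0fa6804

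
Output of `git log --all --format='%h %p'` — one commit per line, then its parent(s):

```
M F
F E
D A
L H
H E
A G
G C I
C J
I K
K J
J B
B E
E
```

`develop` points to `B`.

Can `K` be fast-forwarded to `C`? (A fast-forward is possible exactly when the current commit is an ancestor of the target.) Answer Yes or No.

No

A fast-forward from K to C is possible iff K is an ancestor of C.
Ancestors of C: {B, C, E, J}.
K is not among them, so fast-forward is not possible.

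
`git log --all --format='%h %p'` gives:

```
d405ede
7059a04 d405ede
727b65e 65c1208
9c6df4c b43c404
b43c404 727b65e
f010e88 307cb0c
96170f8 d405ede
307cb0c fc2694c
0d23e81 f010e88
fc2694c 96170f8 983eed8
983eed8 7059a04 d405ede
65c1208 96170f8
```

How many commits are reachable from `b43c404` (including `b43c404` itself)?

Walking parent pointers from b43c404: reachable set = {65c1208, 727b65e, 96170f8, b43c404, d405ede}.
That is 5 commits.

5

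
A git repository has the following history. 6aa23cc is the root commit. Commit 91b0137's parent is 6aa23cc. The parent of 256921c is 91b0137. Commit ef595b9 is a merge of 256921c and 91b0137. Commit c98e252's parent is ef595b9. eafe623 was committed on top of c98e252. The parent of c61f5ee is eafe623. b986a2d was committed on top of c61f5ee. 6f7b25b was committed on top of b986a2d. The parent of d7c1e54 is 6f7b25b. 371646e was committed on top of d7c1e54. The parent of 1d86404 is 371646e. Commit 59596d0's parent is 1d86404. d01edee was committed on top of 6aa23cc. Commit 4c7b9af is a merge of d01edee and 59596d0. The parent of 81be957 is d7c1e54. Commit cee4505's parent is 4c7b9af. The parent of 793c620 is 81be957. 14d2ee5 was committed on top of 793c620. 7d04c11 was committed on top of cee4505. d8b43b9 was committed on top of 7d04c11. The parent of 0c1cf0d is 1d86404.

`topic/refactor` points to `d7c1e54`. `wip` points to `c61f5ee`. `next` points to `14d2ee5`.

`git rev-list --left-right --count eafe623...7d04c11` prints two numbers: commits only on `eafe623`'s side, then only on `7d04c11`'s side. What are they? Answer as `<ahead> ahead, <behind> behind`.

Reachable from eafe623: {256921c, 6aa23cc, 91b0137, c98e252, eafe623, ef595b9}.
Reachable from 7d04c11: {1d86404, 256921c, 371646e, 4c7b9af, 59596d0, 6aa23cc, 6f7b25b, 7d04c11, 91b0137, b986a2d, c61f5ee, c98e252, cee4505, d01edee, d7c1e54, eafe623, ef595b9}.
Only in eafe623's history (ahead): {} — 0.
Only in 7d04c11's history (behind): {1d86404, 371646e, 4c7b9af, 59596d0, 6f7b25b, 7d04c11, b986a2d, c61f5ee, cee4505, d01edee, d7c1e54} — 11.

0 ahead, 11 behind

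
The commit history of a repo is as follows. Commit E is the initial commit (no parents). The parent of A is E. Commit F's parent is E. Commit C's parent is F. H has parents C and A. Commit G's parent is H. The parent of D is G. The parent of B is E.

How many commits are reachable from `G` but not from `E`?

5

Reachable from G: {A, C, E, F, G, H}.
Reachable from E: {E}.
In G's history but not E's: {A, C, F, G, H} — 5 commits.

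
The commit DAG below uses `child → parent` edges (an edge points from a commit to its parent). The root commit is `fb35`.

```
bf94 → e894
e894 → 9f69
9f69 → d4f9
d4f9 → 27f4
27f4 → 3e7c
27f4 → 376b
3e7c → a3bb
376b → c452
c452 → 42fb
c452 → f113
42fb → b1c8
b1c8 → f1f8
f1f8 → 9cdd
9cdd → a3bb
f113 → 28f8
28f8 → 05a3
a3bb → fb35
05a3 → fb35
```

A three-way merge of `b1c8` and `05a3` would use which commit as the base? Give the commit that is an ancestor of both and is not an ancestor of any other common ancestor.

Ancestors of b1c8: {9cdd, a3bb, b1c8, f1f8, fb35}.
Ancestors of 05a3: {05a3, fb35}.
Common ancestors: {fb35}.
The only common ancestor is fb35, so it is the merge base.

fb35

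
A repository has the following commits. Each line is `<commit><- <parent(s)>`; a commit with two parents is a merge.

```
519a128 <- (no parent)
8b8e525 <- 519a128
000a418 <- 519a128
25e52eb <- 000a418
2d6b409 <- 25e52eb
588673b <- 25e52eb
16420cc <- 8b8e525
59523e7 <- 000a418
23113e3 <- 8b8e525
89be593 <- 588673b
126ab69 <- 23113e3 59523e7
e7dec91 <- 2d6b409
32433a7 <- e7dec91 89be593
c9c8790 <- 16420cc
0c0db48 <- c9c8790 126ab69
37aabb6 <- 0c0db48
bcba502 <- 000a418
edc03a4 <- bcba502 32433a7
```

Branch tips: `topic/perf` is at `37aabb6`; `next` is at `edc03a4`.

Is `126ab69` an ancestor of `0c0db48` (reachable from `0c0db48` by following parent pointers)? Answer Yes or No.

Ancestors of 0c0db48 (commits reachable by following parents): {000a418, 0c0db48, 126ab69, 16420cc, 23113e3, 519a128, 59523e7, 8b8e525, c9c8790}.
126ab69 is in that set, so it is an ancestor of 0c0db48.

Yes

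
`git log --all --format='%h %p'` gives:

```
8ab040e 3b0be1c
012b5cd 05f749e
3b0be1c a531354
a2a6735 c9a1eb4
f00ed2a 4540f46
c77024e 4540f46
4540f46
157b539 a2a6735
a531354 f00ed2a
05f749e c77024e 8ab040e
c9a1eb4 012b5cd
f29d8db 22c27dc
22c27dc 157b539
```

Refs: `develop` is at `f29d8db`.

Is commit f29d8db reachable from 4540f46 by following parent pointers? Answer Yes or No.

No

Ancestors of 4540f46: {4540f46}.
f29d8db is not in that set, so it is not an ancestor of 4540f46.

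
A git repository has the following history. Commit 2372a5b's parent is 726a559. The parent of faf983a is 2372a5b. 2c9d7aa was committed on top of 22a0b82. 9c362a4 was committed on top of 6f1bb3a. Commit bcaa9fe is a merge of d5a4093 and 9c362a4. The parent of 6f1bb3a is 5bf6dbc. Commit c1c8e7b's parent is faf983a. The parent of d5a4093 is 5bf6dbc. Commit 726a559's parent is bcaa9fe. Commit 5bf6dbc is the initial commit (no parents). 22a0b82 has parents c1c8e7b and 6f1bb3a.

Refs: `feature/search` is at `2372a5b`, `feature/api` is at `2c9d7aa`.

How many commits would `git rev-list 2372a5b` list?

Walking parent pointers from 2372a5b: reachable set = {2372a5b, 5bf6dbc, 6f1bb3a, 726a559, 9c362a4, bcaa9fe, d5a4093}.
That is 7 commits.

7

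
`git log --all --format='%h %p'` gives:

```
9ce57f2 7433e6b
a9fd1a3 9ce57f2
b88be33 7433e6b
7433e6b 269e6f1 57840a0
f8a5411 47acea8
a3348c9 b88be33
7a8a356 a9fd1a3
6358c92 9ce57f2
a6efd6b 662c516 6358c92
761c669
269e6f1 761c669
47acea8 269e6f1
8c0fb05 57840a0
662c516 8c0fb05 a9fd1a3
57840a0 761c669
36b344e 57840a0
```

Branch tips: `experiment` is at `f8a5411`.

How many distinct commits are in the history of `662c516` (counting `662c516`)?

8

Walking parent pointers from 662c516: reachable set = {269e6f1, 57840a0, 662c516, 7433e6b, 761c669, 8c0fb05, 9ce57f2, a9fd1a3}.
That is 8 commits.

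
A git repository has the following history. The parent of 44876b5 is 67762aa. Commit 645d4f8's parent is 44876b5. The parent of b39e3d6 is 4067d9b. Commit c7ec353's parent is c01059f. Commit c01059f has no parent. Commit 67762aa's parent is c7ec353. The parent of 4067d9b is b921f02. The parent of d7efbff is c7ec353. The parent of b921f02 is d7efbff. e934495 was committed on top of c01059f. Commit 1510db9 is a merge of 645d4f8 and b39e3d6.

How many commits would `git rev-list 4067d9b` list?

Walking parent pointers from 4067d9b: reachable set = {4067d9b, b921f02, c01059f, c7ec353, d7efbff}.
That is 5 commits.

5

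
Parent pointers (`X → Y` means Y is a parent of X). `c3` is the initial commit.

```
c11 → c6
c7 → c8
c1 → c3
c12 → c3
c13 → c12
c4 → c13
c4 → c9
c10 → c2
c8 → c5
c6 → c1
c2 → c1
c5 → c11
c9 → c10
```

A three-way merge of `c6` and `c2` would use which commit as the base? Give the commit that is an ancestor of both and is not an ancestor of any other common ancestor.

c1

Ancestors of c6: {c1, c3, c6}.
Ancestors of c2: {c1, c2, c3}.
Common ancestors: {c1, c3}.
Among these, c1 is not an ancestor of any other common ancestor — it is the merge base.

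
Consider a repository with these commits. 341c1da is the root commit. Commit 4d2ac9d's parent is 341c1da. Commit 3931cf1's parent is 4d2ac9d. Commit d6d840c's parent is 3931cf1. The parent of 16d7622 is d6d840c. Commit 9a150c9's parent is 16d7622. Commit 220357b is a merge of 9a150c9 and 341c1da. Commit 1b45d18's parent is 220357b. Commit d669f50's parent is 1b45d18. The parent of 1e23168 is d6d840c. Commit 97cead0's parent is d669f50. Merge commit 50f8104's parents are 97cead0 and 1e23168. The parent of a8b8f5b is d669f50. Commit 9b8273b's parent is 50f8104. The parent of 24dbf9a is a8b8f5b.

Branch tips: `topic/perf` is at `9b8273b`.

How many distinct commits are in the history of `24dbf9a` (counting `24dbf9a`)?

11

Walking parent pointers from 24dbf9a: reachable set = {16d7622, 1b45d18, 220357b, 24dbf9a, 341c1da, 3931cf1, 4d2ac9d, 9a150c9, a8b8f5b, d669f50, d6d840c}.
That is 11 commits.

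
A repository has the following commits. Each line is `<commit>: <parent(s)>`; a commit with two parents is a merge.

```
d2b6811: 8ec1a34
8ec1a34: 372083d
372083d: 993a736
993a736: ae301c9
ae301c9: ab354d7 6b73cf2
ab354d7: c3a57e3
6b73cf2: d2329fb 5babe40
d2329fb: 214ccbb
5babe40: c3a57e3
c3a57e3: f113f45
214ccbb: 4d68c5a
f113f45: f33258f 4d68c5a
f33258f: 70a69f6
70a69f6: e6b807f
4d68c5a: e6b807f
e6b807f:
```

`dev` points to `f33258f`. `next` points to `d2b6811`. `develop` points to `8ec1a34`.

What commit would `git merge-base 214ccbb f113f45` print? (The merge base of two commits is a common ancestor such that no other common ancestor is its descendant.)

4d68c5a

Ancestors of 214ccbb: {214ccbb, 4d68c5a, e6b807f}.
Ancestors of f113f45: {4d68c5a, 70a69f6, e6b807f, f113f45, f33258f}.
Common ancestors: {4d68c5a, e6b807f}.
Among these, 4d68c5a is not an ancestor of any other common ancestor — it is the merge base.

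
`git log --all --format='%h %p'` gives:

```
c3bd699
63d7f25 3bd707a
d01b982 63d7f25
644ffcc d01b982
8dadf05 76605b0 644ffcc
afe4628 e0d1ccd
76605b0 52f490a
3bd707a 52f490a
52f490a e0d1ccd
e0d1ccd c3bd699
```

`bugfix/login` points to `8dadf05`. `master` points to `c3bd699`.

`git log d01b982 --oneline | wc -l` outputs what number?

Walking parent pointers from d01b982: reachable set = {3bd707a, 52f490a, 63d7f25, c3bd699, d01b982, e0d1ccd}.
That is 6 commits.

6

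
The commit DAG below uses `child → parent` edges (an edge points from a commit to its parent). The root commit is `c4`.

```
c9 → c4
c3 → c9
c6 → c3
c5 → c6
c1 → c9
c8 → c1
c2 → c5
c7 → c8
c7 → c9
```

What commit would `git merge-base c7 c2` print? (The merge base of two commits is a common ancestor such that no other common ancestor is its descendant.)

c9

Ancestors of c7: {c1, c4, c7, c8, c9}.
Ancestors of c2: {c2, c3, c4, c5, c6, c9}.
Common ancestors: {c4, c9}.
Among these, c9 is not an ancestor of any other common ancestor — it is the merge base.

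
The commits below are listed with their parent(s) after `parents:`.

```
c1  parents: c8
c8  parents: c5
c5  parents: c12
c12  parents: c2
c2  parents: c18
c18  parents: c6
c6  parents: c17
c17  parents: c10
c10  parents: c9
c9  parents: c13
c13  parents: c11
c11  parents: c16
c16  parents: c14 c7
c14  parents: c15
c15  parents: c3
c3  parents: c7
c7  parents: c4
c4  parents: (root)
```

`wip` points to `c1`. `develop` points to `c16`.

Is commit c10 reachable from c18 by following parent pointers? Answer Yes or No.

Ancestors of c18 (commits reachable by following parents): {c10, c11, c13, c14, c15, c16, c17, c18, c3, c4, c6, c7, c9}.
c10 is in that set, so it is an ancestor of c18.

Yes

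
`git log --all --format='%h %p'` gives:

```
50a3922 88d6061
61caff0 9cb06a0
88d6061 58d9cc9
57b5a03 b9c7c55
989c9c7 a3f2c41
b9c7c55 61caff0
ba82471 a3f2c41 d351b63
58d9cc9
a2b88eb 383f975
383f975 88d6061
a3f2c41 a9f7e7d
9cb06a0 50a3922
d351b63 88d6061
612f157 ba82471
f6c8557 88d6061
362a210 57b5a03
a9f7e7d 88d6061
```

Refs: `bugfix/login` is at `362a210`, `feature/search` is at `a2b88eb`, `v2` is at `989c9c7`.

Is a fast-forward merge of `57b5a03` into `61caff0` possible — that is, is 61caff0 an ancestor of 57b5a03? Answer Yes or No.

A fast-forward from 61caff0 to 57b5a03 is possible iff 61caff0 is an ancestor of 57b5a03.
Ancestors of 57b5a03: {50a3922, 57b5a03, 58d9cc9, 61caff0, 88d6061, 9cb06a0, b9c7c55}.
61caff0 is among them, so fast-forward is possible.

Yes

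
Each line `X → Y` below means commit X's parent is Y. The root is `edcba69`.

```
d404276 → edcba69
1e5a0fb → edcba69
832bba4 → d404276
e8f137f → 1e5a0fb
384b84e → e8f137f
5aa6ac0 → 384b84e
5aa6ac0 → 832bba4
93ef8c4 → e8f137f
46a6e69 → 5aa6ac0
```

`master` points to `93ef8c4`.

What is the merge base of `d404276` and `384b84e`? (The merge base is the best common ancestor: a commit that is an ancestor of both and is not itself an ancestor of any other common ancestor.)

Ancestors of d404276: {d404276, edcba69}.
Ancestors of 384b84e: {1e5a0fb, 384b84e, e8f137f, edcba69}.
Common ancestors: {edcba69}.
The only common ancestor is edcba69, so it is the merge base.

edcba69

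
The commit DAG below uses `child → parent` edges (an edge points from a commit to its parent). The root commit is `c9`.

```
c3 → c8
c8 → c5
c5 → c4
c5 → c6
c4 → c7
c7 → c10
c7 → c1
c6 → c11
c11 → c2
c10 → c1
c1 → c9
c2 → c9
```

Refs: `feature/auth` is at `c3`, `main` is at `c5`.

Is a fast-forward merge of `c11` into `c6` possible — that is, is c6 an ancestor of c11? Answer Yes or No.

A fast-forward from c6 to c11 is possible iff c6 is an ancestor of c11.
Ancestors of c11: {c11, c2, c9}.
c6 is not among them, so fast-forward is not possible.

No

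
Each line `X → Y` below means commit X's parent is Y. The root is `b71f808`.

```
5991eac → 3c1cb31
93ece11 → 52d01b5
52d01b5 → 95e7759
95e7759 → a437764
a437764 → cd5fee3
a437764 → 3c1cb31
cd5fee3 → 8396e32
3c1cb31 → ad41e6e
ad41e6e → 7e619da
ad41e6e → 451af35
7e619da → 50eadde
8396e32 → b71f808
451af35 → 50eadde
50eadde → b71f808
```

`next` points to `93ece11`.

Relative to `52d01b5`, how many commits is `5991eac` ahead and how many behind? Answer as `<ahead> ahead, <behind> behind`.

Reachable from 5991eac: {3c1cb31, 451af35, 50eadde, 5991eac, 7e619da, ad41e6e, b71f808}.
Reachable from 52d01b5: {3c1cb31, 451af35, 50eadde, 52d01b5, 7e619da, 8396e32, 95e7759, a437764, ad41e6e, b71f808, cd5fee3}.
Only in 5991eac's history (ahead): {5991eac} — 1.
Only in 52d01b5's history (behind): {52d01b5, 8396e32, 95e7759, a437764, cd5fee3} — 5.

1 ahead, 5 behind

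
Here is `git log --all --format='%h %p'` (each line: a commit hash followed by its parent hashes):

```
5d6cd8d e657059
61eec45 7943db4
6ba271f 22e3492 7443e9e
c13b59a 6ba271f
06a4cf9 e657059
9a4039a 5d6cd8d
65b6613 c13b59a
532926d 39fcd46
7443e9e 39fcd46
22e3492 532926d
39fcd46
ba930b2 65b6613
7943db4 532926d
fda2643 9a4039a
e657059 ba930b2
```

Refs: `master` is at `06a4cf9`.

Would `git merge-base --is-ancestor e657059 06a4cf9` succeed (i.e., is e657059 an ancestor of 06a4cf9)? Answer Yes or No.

Ancestors of 06a4cf9 (commits reachable by following parents): {06a4cf9, 22e3492, 39fcd46, 532926d, 65b6613, 6ba271f, 7443e9e, ba930b2, c13b59a, e657059}.
e657059 is in that set, so it is an ancestor of 06a4cf9.

Yes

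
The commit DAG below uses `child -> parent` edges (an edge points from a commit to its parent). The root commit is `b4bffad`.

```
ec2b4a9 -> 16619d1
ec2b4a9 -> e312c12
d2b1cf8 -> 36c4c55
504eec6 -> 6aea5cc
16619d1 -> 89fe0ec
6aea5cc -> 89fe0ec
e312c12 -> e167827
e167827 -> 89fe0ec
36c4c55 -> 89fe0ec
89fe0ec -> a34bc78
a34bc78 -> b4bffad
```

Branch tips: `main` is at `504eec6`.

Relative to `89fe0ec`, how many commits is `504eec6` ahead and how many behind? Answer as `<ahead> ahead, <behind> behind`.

Reachable from 504eec6: {504eec6, 6aea5cc, 89fe0ec, a34bc78, b4bffad}.
Reachable from 89fe0ec: {89fe0ec, a34bc78, b4bffad}.
Only in 504eec6's history (ahead): {504eec6, 6aea5cc} — 2.
Only in 89fe0ec's history (behind): {} — 0.

2 ahead, 0 behind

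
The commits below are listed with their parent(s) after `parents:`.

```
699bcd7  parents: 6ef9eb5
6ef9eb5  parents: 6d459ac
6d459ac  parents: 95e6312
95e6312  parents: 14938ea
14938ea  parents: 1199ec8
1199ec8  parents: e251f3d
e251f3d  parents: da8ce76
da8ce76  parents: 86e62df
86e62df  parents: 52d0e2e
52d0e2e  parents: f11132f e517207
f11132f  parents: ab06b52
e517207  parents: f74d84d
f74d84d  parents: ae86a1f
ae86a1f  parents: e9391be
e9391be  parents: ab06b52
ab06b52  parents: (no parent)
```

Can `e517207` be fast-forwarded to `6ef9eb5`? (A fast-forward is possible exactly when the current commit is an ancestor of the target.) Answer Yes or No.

A fast-forward from e517207 to 6ef9eb5 is possible iff e517207 is an ancestor of 6ef9eb5.
Ancestors of 6ef9eb5: {1199ec8, 14938ea, 52d0e2e, 6d459ac, 6ef9eb5, 86e62df, 95e6312, ab06b52, ae86a1f, da8ce76, e251f3d, e517207, e9391be, f11132f, f74d84d}.
e517207 is among them, so fast-forward is possible.

Yes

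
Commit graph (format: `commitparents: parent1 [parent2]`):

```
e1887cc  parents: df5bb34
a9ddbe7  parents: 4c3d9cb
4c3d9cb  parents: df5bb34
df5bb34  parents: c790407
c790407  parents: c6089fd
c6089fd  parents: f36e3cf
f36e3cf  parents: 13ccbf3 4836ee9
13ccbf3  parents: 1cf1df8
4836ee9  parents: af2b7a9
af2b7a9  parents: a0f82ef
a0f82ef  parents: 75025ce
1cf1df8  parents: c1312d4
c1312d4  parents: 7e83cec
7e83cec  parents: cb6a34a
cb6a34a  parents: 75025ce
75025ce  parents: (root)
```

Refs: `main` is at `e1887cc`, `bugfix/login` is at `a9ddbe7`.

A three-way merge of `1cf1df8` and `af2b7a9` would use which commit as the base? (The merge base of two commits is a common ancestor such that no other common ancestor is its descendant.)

Ancestors of 1cf1df8: {1cf1df8, 75025ce, 7e83cec, c1312d4, cb6a34a}.
Ancestors of af2b7a9: {75025ce, a0f82ef, af2b7a9}.
Common ancestors: {75025ce}.
The only common ancestor is 75025ce, so it is the merge base.

75025ce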